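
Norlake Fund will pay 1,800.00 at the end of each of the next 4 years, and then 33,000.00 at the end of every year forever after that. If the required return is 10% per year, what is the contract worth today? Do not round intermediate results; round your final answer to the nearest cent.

231100.20

PV of 4-year annuity: 1,800.00 × [1 − (1+0.1)^−4] / 0.1 = 5705.75780
Perpetuity value at year 4: 33,000.00 / 0.1 = 330000.00000
PV of perpetuity: 330000.00000 / (1+0.1)^4 = 225394.44027
Total PV = 5705.75780 + 225394.44027 = 231100.19807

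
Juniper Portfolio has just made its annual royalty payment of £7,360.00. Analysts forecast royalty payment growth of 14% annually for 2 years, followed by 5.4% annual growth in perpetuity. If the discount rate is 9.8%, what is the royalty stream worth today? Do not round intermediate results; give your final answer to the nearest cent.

£205626.63

D_1 = 8390.40000
D_2 = 9565.05600
Terminal value at year 2: TV = D_2×(1+g_2)/(r−g_2) = 10081.56902/0.044 = 229126.56873
P_0 = D_1/(1+r)^1 + D_2/(1+r)^2 + TV/(1+r)^2
    = 7641.53005 + 7933.82902 + 190051.26785 = 205626.62692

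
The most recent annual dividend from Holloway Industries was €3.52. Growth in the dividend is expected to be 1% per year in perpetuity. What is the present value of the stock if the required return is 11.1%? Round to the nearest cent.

D₁ = D₀ × (1 + g) = €3.52 × 1.01 = €3.5552
Growing perpetuity: P = D₁ / (r − g) = €3.5552 / (0.111 − 0.01) = €35.20

€35.20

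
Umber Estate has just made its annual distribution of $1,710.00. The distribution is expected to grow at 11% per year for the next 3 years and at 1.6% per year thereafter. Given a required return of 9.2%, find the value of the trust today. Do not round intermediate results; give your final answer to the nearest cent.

$29310.16

D_1 = 1898.10000
D_2 = 2106.89100
D_3 = 2338.64901
Terminal value at year 3: TV = D_3×(1+g_2)/(r−g_2) = 2376.06739/0.076 = 31264.04466
P_0 = D_1/(1+r)^1 + D_2/(1+r)^2 + D_3/(1+r)^3 + TV/(1+r)^3
    = 1738.18681 + 1766.83824 + 1795.96195 + 24009.17556 = 29310.16257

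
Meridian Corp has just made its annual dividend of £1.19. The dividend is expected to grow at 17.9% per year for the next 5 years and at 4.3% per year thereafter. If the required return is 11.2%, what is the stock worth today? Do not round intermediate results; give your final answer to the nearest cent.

£31.22

D_1 = 1.40301
D_2 = 1.65415
D_3 = 1.95024
D_4 = 2.29933
D_5 = 2.71092
Terminal value at year 5: TV = D_5×(1+g_2)/(r−g_2) = 2.82748/0.069 = 40.97804
P_0 = D_1/(1+r)^1 + D_2/(1+r)^2 + D_3/(1+r)^3 + D_4/(1+r)^4 + D_5/(1+r)^5 + TV/(1+r)^5
    = 1.26170 + 1.33772 + 1.41832 + 1.50378 + 1.59438 + 24.10057 = 31.21646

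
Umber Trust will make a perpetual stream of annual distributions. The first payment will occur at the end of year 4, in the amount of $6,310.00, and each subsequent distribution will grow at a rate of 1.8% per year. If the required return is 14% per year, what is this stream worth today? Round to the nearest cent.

Value at end of year 3: C₁ / (r − g) = $6,310.00 / (0.14 − 0.018) = $51,721.3115
Discount to today: PV = $51,721.3115 / (1 + 0.14)^3 = $51,721.3115 / 1.481544 = $34,910.41

$34910.41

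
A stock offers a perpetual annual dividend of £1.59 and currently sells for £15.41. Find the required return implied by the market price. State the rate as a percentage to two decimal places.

10.32%

P = C/r ⇒ r = C/P = £1.59/£15.41 = 0.103180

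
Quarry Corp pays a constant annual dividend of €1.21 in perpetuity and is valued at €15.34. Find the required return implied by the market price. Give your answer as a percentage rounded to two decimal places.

7.89%

P = C/r ⇒ r = C/P = €1.21/€15.34 = 0.078879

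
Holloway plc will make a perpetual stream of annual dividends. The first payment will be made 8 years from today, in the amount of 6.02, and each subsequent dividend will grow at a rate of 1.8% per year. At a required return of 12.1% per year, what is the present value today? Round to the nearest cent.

Value at end of year 7: C₁ / (r − g) = 6.02 / (0.121 − 0.018) = 58.4466
Discount to today: PV = 58.4466 / (1 + 0.121)^7 = 58.4466 / 2.224535 = 26.27

26.27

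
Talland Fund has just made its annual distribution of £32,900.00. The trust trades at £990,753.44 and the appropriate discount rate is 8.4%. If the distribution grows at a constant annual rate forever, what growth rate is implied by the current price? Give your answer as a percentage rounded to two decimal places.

4.92%

P = D₀(1+g)/(r−g) ⇒ P(r−g) = D₀(1+g) ⇒ g(P+D₀) = P·r − D₀
g = (P·r − D₀)/(P + D₀) = (£990,753.44×0.084 − £32,900.00) / (£990,753.44 + £32,900.00) = 0.049160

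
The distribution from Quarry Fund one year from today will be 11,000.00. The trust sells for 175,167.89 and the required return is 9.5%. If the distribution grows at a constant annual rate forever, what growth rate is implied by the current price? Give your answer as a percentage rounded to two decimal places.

3.22%

P = D₁/(r−g) ⇒ g = r − D₁/P = 0.095 − 11,000.00/175,167.89 = 0.032203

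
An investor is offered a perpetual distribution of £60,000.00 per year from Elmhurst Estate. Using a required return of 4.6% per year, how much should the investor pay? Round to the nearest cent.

Level perpetuity: PV = C / r = £60,000.00 / 0.046 = £1,304,347.83

£1304347.83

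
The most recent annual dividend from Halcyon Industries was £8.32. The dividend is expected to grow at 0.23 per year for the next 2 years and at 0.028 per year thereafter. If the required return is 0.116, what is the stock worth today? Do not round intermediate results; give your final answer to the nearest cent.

D_1 = 10.23360
D_2 = 12.58733
Terminal value at year 2: TV = D_2×(1+g_2)/(r−g_2) = 12.93977/0.088 = 147.04288
P_0 = D_1/(1+r)^1 + D_2/(1+r)^2 + TV/(1+r)^2
    = 9.16989 + 10.10660 + 118.06349 = 137.33998

£137.34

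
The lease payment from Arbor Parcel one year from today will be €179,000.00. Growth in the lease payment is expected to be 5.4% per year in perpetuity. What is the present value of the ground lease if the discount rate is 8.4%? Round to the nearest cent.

€5966666.67

Growing perpetuity: P = D₁ / (r − g) = €179,000.0000 / (0.084 − 0.054) = €5,966,666.67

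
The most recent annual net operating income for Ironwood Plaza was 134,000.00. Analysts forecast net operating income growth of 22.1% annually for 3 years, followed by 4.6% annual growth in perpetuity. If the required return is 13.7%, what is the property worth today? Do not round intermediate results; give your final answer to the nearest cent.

D_1 = 163614.00000
D_2 = 199772.69400
D_3 = 243922.45937
Terminal value at year 3: TV = D_3×(1+g_2)/(r−g_2) = 255142.89251/0.091 = 2803768.04951
P_0 = D_1/(1+r)^1 + D_2/(1+r)^2 + D_3/(1+r)^3 + TV/(1+r)^3
    = 143899.73615 + 154530.85122 + 165947.37849 + 1907483.05381 = 2371861.01966

2371861.02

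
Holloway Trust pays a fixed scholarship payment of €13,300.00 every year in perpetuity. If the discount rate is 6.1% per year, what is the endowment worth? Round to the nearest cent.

Level perpetuity: PV = C / r = €13,300.00 / 0.061 = €218,032.79

€218032.79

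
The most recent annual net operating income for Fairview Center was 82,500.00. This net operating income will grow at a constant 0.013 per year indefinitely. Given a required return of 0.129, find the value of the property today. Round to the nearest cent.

720452.59

D₁ = D₀ × (1 + g) = 82,500.00 × 1.013 = 83,572.5000
Growing perpetuity: P = D₁ / (r − g) = 83,572.5000 / (0.129 − 0.013) = 720,452.59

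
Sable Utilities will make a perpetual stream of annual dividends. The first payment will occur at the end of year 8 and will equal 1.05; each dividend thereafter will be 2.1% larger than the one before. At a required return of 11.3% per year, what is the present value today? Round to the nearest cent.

5.39

Value at end of year 7: C₁ / (r − g) = 1.05 / (0.113 − 0.021) = 11.4130
Discount to today: PV = 11.4130 / (1 + 0.113)^7 = 11.4130 / 2.115759 = 5.39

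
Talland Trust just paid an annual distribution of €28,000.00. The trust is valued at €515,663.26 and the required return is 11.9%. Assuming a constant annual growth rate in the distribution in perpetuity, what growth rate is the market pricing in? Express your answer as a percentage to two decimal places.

6.14%

P = D₀(1+g)/(r−g) ⇒ P(r−g) = D₀(1+g) ⇒ g(P+D₀) = P·r − D₀
g = (P·r − D₀)/(P + D₀) = (€515,663.26×0.119 − €28,000.00) / (€515,663.26 + €28,000.00) = 0.061369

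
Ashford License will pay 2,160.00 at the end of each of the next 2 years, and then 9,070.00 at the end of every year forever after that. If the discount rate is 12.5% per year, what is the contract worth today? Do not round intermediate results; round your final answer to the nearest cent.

PV of 2-year annuity: 2,160.00 × [1 − (1+0.125)^−2] / 0.125 = 3626.66667
Perpetuity value at year 2: 9,070.00 / 0.125 = 72560.00000
PV of perpetuity: 72560.00000 / (1+0.125)^2 = 57331.35802
Total PV = 3626.66667 + 57331.35802 = 60958.02469

60958.02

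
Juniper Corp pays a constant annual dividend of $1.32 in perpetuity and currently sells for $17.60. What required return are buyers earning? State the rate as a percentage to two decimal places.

P = C/r ⇒ r = C/P = $1.32/$17.60 = 0.075000

7.50%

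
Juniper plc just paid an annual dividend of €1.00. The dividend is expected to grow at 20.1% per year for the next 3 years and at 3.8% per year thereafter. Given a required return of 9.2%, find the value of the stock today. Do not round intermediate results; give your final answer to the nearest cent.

€29.21

D_1 = 1.20100
D_2 = 1.44240
D_3 = 1.73232
Terminal value at year 3: TV = D_3×(1+g_2)/(r−g_2) = 1.79815/0.054 = 33.29911
P_0 = D_1/(1+r)^1 + D_2/(1+r)^2 + D_3/(1+r)^3 + TV/(1+r)^3
    = 1.09982 + 1.20960 + 1.33034 + 25.57200 = 29.21175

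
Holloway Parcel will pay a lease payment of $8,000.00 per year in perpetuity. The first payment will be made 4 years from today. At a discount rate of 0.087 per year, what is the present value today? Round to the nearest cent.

Value at end of year 3: C / r = $8,000.00 / 0.087 = $91,954.0230
Discount to today: PV = $91,954.0230 / (1 + 0.087)^3 = $91,954.0230 / 1.284366 = $71,594.90

$71594.90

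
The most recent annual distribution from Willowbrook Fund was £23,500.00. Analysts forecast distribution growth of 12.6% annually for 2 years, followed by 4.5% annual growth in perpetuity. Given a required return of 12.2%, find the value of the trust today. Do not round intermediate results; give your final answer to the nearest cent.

D_1 = 26461.00000
D_2 = 29795.08600
Terminal value at year 2: TV = D_2×(1+g_2)/(r−g_2) = 31135.86487/0.077 = 404361.88143
P_0 = D_1/(1+r)^1 + D_2/(1+r)^2 + TV/(1+r)^2
    = 23583.77897 + 23667.85661 + 321206.62541 = 368458.26099

£368458.26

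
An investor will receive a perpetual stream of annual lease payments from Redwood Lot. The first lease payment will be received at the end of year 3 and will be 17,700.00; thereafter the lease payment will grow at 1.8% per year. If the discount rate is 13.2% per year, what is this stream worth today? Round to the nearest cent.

121164.55

Value at end of year 2: C₁ / (r − g) = 17,700.00 / (0.132 − 0.018) = 155,263.1579
Discount to today: PV = 155,263.1579 / (1 + 0.132)^2 = 155,263.1579 / 1.281424 = 121,164.55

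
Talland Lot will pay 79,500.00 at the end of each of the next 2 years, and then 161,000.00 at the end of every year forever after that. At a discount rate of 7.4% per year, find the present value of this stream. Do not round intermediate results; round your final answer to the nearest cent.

2029135.13

PV of 2-year annuity: 79,500.00 × [1 − (1+0.074)^−2] / 0.074 = 142944.45658
Perpetuity value at year 2: 161,000.00 / 0.074 = 2175675.67568
PV of perpetuity: 2175675.67568 / (1+0.074)^2 = 1886190.67555
Total PV = 142944.45658 + 1886190.67555 = 2029135.13214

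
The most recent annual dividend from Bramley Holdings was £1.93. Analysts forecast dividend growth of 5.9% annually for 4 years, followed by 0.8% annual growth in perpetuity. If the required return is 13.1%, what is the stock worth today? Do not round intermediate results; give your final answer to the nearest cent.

D_1 = 2.04387
D_2 = 2.16446
D_3 = 2.29216
D_4 = 2.42740
Terminal value at year 4: TV = D_4×(1+g_2)/(r−g_2) = 2.44682/0.123 = 19.89283
P_0 = D_1/(1+r)^1 + D_2/(1+r)^2 + D_3/(1+r)^3 + D_4/(1+r)^4 + TV/(1+r)^4
    = 1.80714 + 1.69209 + 1.58437 + 1.48351 + 12.15755 = 18.72466

£18.72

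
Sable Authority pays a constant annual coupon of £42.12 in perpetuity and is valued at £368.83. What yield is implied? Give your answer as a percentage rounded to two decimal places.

11.42%

P = C/r ⇒ r = C/P = £42.12/£368.83 = 0.114199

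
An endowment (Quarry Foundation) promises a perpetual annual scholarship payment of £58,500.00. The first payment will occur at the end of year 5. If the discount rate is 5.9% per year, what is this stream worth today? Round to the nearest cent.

Value at end of year 4: C / r = £58,500.00 / 0.059 = £991,525.4237
Discount to today: PV = £991,525.4237 / (1 + 0.059)^4 = £991,525.4237 / 1.257720 = £788,351.71

£788351.71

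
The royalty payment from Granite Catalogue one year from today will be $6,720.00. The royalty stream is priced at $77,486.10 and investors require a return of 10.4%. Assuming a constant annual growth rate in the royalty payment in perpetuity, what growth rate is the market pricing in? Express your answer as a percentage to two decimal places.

1.73%

P = D₁/(r−g) ⇒ g = r − D₁/P = 0.104 − $6,720.00/$77,486.10 = 0.017275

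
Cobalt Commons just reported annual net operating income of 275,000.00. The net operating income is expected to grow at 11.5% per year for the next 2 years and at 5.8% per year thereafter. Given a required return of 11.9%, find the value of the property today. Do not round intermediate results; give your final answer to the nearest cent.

D_1 = 306625.00000
D_2 = 341886.87500
Terminal value at year 2: TV = D_2×(1+g_2)/(r−g_2) = 361716.31375/0.061 = 5929775.63525
P_0 = D_1/(1+r)^1 + D_2/(1+r)^2 + TV/(1+r)^2
    = 274016.97945 + 273037.47282 + 4735633.54492 = 5282687.99719

5282688.00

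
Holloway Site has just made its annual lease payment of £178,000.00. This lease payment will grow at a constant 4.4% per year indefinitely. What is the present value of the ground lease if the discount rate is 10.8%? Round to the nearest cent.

£2903625.00

D₁ = D₀ × (1 + g) = £178,000.00 × 1.044 = £185,832.0000
Growing perpetuity: P = D₁ / (r − g) = £185,832.0000 / (0.108 − 0.044) = £2,903,625.00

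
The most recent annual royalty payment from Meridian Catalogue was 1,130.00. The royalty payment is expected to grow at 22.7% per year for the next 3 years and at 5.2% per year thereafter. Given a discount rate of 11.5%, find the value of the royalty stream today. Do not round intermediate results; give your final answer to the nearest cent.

D_1 = 1386.51000
D_2 = 1701.24777
D_3 = 2087.43101
Terminal value at year 3: TV = D_3×(1+g_2)/(r−g_2) = 2195.97743/0.063 = 34856.78455
P_0 = D_1/(1+r)^1 + D_2/(1+r)^2 + D_3/(1+r)^3 + TV/(1+r)^3
    = 1243.50673 + 1368.41503 + 1505.87017 + 25145.64152 = 29263.43344

29263.43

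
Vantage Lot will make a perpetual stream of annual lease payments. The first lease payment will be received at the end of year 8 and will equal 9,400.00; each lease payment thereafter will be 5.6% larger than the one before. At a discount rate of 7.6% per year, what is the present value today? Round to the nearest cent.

Value at end of year 7: C₁ / (r − g) = 9,400.00 / (0.076 − 0.056) = 470,000.0000
Discount to today: PV = 470,000.0000 / (1 + 0.076)^7 = 470,000.0000 / 1.669882 = 281,456.94

281456.94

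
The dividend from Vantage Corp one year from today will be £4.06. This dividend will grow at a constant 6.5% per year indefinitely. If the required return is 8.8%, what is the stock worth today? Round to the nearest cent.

Growing perpetuity: P = D₁ / (r − g) = £4.0600 / (0.088 − 0.065) = £176.52

£176.52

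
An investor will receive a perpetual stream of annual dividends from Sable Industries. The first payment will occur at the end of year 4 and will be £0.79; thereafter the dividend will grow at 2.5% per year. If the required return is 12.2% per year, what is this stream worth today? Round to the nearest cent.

Value at end of year 3: C₁ / (r − g) = £0.79 / (0.122 − 0.025) = £8.1443
Discount to today: PV = £8.1443 / (1 + 0.122)^3 = £8.1443 / 1.412468 = £5.77

£5.77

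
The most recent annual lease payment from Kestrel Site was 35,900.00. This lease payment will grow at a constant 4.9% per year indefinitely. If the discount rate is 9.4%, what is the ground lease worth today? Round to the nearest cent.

836868.89

D₁ = D₀ × (1 + g) = 35,900.00 × 1.049 = 37,659.1000
Growing perpetuity: P = D₁ / (r − g) = 37,659.1000 / (0.094 − 0.049) = 836,868.89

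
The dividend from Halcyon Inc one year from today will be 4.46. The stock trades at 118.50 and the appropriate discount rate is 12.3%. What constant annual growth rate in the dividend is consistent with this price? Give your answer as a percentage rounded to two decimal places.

8.54%

P = D₁/(r−g) ⇒ g = r − D₁/P = 0.123 − 4.46/118.50 = 0.085363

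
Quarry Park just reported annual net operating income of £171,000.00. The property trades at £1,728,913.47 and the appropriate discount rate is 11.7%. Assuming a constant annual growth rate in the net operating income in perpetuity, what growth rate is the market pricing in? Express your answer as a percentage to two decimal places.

1.65%

P = D₀(1+g)/(r−g) ⇒ P(r−g) = D₀(1+g) ⇒ g(P+D₀) = P·r − D₀
g = (P·r − D₀)/(P + D₀) = (£1,728,913.47×0.117 − £171,000.00) / (£1,728,913.47 + £171,000.00) = 0.016465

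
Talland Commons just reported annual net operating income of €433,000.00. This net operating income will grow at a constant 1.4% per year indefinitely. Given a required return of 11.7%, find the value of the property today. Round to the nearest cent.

D₁ = D₀ × (1 + g) = €433,000.00 × 1.014 = €439,062.0000
Growing perpetuity: P = D₁ / (r − g) = €439,062.0000 / (0.117 − 0.014) = €4,262,737.86

€4262737.86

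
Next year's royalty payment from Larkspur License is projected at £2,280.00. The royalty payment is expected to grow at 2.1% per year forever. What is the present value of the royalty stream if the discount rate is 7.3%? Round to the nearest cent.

Growing perpetuity: P = D₁ / (r − g) = £2,280.0000 / (0.073 − 0.021) = £43,846.15

£43846.15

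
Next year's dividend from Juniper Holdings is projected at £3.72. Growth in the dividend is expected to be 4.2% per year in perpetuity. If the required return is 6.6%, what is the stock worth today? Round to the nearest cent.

£155.00

Growing perpetuity: P = D₁ / (r − g) = £3.7200 / (0.066 − 0.042) = £155.00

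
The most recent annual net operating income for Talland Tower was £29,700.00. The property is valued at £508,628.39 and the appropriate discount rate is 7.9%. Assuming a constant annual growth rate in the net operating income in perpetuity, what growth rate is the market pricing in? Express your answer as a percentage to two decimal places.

P = D₀(1+g)/(r−g) ⇒ P(r−g) = D₀(1+g) ⇒ g(P+D₀) = P·r − D₀
g = (P·r − D₀)/(P + D₀) = (£508,628.39×0.079 − £29,700.00) / (£508,628.39 + £29,700.00) = 0.019471

1.95%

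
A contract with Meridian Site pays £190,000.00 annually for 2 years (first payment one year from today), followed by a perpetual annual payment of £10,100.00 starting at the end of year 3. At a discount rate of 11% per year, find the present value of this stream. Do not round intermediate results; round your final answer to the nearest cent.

£399901.13

PV of 2-year annuity: £190,000.00 × [1 − (1+0.11)^−2] / 0.11 = 325379.43349
Perpetuity value at year 2: £10,100.00 / 0.11 = 91818.18182
PV of perpetuity: 91818.18182 / (1+0.11)^2 = 74521.69614
Total PV = 325379.43349 + 74521.69614 = 399901.12963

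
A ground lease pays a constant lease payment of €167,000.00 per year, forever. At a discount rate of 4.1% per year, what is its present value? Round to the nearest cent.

€4073170.73

Level perpetuity: PV = C / r = €167,000.00 / 0.041 = €4,073,170.73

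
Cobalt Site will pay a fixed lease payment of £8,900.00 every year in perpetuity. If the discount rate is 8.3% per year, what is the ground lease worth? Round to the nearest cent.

£107228.92

Level perpetuity: PV = C / r = £8,900.00 / 0.083 = £107,228.92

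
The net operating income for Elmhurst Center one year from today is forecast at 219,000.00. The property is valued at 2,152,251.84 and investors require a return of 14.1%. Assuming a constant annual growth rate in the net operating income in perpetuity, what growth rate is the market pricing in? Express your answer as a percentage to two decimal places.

3.92%

P = D₁/(r−g) ⇒ g = r − D₁/P = 0.141 − 219,000.00/2,152,251.84 = 0.039246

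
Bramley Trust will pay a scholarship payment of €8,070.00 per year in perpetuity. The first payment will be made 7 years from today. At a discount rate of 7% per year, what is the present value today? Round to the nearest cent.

€76819.74

Value at end of year 6: C / r = €8,070.00 / 0.07 = €115,285.7143
Discount to today: PV = €115,285.7143 / (1 + 0.07)^6 = €115,285.7143 / 1.500730 = €76,819.74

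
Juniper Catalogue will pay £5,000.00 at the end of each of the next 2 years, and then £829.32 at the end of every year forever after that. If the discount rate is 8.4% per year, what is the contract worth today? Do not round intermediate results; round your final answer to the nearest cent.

£17269.69

PV of 2-year annuity: £5,000.00 × [1 − (1+0.084)^−2] / 0.084 = 8867.66248
Perpetuity value at year 2: £829.32 / 0.084 = 9872.85714
PV of perpetuity: 9872.85714 / (1+0.084)^2 = 8402.03117
Total PV = 8867.66248 + 8402.03117 = 17269.69365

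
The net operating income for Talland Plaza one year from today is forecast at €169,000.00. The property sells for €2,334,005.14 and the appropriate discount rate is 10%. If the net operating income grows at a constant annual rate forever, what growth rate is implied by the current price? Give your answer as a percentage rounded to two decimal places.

2.76%

P = D₁/(r−g) ⇒ g = r − D₁/P = 0.1 − €169,000.00/€2,334,005.14 = 0.027592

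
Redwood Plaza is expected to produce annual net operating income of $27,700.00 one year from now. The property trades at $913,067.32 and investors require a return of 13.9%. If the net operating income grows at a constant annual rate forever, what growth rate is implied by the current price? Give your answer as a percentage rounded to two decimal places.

10.87%

P = D₁/(r−g) ⇒ g = r − D₁/P = 0.139 − $27,700.00/$913,067.32 = 0.108663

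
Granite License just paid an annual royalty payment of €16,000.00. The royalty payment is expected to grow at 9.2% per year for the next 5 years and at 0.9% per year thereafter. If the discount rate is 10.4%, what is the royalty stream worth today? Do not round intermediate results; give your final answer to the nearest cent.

€238328.55

D_1 = 17472.00000
D_2 = 19079.42400
D_3 = 20834.73101
D_4 = 22751.52626
D_5 = 24844.66668
Terminal value at year 5: TV = D_5×(1+g_2)/(r−g_2) = 25068.26868/0.095 = 263876.51239
P_0 = D_1/(1+r)^1 + D_2/(1+r)^2 + D_3/(1+r)^3 + D_4/(1+r)^4 + D_5/(1+r)^5 + TV/(1+r)^5
    = 15826.08696 + 15654.06427 + 15483.91140 + 15315.60801 + 15149.13401 + 160899.74969 = 238328.55435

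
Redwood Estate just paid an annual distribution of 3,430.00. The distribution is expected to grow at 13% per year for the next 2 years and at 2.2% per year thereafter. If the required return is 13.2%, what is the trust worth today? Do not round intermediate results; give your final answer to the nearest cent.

38597.14

D_1 = 3875.90000
D_2 = 4379.76700
Terminal value at year 2: TV = D_2×(1+g_2)/(r−g_2) = 4476.12187/0.11 = 40692.01704
P_0 = D_1/(1+r)^1 + D_2/(1+r)^2 + TV/(1+r)^2
    = 3423.93993 + 3417.89057 + 31755.31053 = 38597.14102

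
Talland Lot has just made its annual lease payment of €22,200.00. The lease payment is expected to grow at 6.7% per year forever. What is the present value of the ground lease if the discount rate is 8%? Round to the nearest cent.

D₁ = D₀ × (1 + g) = €22,200.00 × 1.067 = €23,687.4000
Growing perpetuity: P = D₁ / (r − g) = €23,687.4000 / (0.08 − 0.067) = €1,822,107.69

€1822107.69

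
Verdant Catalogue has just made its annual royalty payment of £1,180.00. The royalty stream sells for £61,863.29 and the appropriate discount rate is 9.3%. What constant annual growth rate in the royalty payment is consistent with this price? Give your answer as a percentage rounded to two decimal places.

7.25%

P = D₀(1+g)/(r−g) ⇒ P(r−g) = D₀(1+g) ⇒ g(P+D₀) = P·r − D₀
g = (P·r − D₀)/(P + D₀) = (£61,863.29×0.093 − £1,180.00) / (£61,863.29 + £1,180.00) = 0.072542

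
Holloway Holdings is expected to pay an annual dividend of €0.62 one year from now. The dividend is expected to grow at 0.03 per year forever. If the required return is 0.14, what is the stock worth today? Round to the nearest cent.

€5.64

Growing perpetuity: P = D₁ / (r − g) = €0.6200 / (0.14 − 0.03) = €5.64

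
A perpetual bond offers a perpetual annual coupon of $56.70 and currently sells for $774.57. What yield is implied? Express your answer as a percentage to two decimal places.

P = C/r ⇒ r = C/P = $56.70/$774.57 = 0.073202

7.32%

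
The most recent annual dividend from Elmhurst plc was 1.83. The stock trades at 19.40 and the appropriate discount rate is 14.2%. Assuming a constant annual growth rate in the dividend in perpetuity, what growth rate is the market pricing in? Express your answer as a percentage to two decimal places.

4.36%

P = D₀(1+g)/(r−g) ⇒ P(r−g) = D₀(1+g) ⇒ g(P+D₀) = P·r − D₀
g = (P·r − D₀)/(P + D₀) = (19.40×0.142 − 1.83) / (19.40 + 1.83) = 0.043561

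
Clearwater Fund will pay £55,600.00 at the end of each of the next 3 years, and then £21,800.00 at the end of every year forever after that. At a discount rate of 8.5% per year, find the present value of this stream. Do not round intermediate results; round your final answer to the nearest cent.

PV of 3-year annuity: £55,600.00 × [1 − (1+0.085)^−3] / 0.085 = 142003.64385
Perpetuity value at year 3: £21,800.00 / 0.085 = 256470.58824
PV of perpetuity: 256470.58824 / (1+0.085)^3 = 200792.90054
Total PV = 142003.64385 + 200792.90054 = 342796.54439

£342796.54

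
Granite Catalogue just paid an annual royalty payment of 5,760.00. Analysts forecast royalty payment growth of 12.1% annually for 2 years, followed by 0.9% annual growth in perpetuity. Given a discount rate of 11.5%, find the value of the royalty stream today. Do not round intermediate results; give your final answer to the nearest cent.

67033.50

D_1 = 6456.96000
D_2 = 7238.25216
Terminal value at year 2: TV = D_2×(1+g_2)/(r−g_2) = 7303.39643/0.106 = 68899.96632
P_0 = D_1/(1+r)^1 + D_2/(1+r)^2 + TV/(1+r)^2
    = 5790.99552 + 5822.15782 + 55420.35136 = 67033.50470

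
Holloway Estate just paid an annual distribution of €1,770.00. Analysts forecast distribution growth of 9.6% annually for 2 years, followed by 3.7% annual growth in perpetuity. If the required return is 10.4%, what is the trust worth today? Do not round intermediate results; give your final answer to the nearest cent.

€30501.39

D_1 = 1939.92000
D_2 = 2126.15232
Terminal value at year 2: TV = D_2×(1+g_2)/(r−g_2) = 2204.81996/0.067 = 32907.76053
P_0 = D_1/(1+r)^1 + D_2/(1+r)^2 + TV/(1+r)^2
    = 1757.17391 + 1744.44077 + 26999.77727 = 30501.39195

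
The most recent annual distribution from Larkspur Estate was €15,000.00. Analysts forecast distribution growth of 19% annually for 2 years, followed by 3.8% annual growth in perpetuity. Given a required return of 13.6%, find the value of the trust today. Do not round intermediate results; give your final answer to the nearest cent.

€206514.08

D_1 = 17850.00000
D_2 = 21241.50000
Terminal value at year 2: TV = D_2×(1+g_2)/(r−g_2) = 22048.67700/0.098 = 224986.50000
P_0 = D_1/(1+r)^1 + D_2/(1+r)^2 + TV/(1+r)^2
    = 15713.02817 + 16459.95028 + 174341.10606 = 206514.08451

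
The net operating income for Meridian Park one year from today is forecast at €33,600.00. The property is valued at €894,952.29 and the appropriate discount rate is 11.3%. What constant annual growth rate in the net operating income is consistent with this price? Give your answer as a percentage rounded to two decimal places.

7.55%

P = D₁/(r−g) ⇒ g = r − D₁/P = 0.113 − €33,600.00/€894,952.29 = 0.075456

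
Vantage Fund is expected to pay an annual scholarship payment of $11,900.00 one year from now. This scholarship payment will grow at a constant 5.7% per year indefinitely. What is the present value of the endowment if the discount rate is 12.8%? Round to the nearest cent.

$167605.63

Growing perpetuity: P = D₁ / (r − g) = $11,900.0000 / (0.128 − 0.057) = $167,605.63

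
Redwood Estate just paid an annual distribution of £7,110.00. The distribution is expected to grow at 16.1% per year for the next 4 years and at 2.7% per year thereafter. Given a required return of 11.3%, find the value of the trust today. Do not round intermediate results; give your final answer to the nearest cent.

£132170.06

D_1 = 8254.71000
D_2 = 9583.71831
D_3 = 11126.69696
D_4 = 12918.09517
Terminal value at year 4: TV = D_4×(1+g_2)/(r−g_2) = 13266.88374/0.086 = 154266.08997
P_0 = D_1/(1+r)^1 + D_2/(1+r)^2 + D_3/(1+r)^3 + D_4/(1+r)^4 + TV/(1+r)^4
    = 7416.63073 + 7736.48542 + 8070.13439 + 8418.17253 + 100528.64172 = 132170.06479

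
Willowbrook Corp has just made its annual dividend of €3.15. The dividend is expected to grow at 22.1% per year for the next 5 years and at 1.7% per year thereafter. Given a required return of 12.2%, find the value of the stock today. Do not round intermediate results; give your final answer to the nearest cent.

D_1 = 3.84615
D_2 = 4.69615
D_3 = 5.73400
D_4 = 7.00121
D_5 = 8.54848
Terminal value at year 5: TV = D_5×(1+g_2)/(r−g_2) = 8.69380/0.105 = 82.79813
P_0 = D_1/(1+r)^1 + D_2/(1+r)^2 + D_3/(1+r)^3 + D_4/(1+r)^4 + D_5/(1+r)^5 + TV/(1+r)^5
    = 3.42794 + 3.73041 + 4.05956 + 4.41776 + 4.80756 + 46.56464 = 67.00786

€67.01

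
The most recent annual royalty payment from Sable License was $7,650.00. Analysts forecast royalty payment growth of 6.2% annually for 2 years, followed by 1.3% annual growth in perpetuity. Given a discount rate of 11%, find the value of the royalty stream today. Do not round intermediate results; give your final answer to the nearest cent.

$87452.99

D_1 = 8124.30000
D_2 = 8628.00660
Terminal value at year 2: TV = D_2×(1+g_2)/(r−g_2) = 8740.17069/0.097 = 90104.85243
P_0 = D_1/(1+r)^1 + D_2/(1+r)^2 + TV/(1+r)^2
    = 7319.18919 + 7002.68371 + 73131.11958 = 87452.99248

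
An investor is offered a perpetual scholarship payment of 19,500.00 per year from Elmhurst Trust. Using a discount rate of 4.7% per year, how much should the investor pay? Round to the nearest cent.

Level perpetuity: PV = C / r = 19,500.00 / 0.047 = 414,893.62

414893.62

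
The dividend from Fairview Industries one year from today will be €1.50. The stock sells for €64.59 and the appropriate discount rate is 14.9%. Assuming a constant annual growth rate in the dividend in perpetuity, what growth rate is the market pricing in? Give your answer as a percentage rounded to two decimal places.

P = D₁/(r−g) ⇒ g = r − D₁/P = 0.149 − €1.50/€64.59 = 0.125777

12.58%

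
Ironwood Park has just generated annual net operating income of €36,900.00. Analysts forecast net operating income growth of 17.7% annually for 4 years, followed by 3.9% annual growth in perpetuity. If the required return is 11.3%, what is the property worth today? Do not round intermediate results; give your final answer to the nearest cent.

€818014.80

D_1 = 43431.30000
D_2 = 51118.64010
D_3 = 60166.63940
D_4 = 70816.13457
Terminal value at year 4: TV = D_4×(1+g_2)/(r−g_2) = 73577.96382/0.074 = 994296.80837
P_0 = D_1/(1+r)^1 + D_2/(1+r)^2 + D_3/(1+r)^3 + D_4/(1+r)^4 + TV/(1+r)^4
    = 39021.83288 + 41265.67593 + 43638.54498 + 46147.85934 + 647940.88989 = 818014.80301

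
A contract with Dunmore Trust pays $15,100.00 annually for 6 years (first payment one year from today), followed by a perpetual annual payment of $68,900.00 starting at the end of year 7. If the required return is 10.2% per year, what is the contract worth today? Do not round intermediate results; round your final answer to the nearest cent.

PV of 6-year annuity: $15,100.00 × [1 − (1+0.102)^−6] / 0.102 = 65380.77497
Perpetuity value at year 6: $68,900.00 / 0.102 = 675490.19608
PV of perpetuity: 675490.19608 / (1+0.102)^6 = 377163.34872
Total PV = 65380.77497 + 377163.34872 = 442544.12368

$442544.12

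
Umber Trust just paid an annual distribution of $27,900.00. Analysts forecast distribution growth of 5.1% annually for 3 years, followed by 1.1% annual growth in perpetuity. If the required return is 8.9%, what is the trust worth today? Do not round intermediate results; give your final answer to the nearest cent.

$403069.65

D_1 = 29322.90000
D_2 = 30818.36790
D_3 = 32390.10466
Terminal value at year 3: TV = D_3×(1+g_2)/(r−g_2) = 32746.39581/0.078 = 419825.58736
P_0 = D_1/(1+r)^1 + D_2/(1+r)^2 + D_3/(1+r)^3 + TV/(1+r)^3
    = 26926.44628 + 25986.86413 + 25080.06814 + 325076.26781 = 403069.64637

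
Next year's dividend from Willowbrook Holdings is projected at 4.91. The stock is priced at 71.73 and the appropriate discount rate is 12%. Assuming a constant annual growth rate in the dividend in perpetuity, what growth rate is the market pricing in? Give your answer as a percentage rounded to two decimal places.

5.15%

P = D₁/(r−g) ⇒ g = r − D₁/P = 0.12 − 4.91/71.73 = 0.051549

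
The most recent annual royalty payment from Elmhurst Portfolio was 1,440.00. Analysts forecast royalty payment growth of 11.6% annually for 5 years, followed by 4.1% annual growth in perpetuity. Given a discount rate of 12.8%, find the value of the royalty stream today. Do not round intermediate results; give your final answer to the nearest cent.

D_1 = 1607.04000
D_2 = 1793.45664
D_3 = 2001.49761
D_4 = 2233.67133
D_5 = 2492.77721
Terminal value at year 5: TV = D_5×(1+g_2)/(r−g_2) = 2594.98107/0.087 = 29827.36866
P_0 = D_1/(1+r)^1 + D_2/(1+r)^2 + D_3/(1+r)^3 + D_4/(1+r)^4 + D_5/(1+r)^5 + TV/(1+r)^5
    = 1424.68085 + 1409.52467 + 1394.52973 + 1379.69431 + 1365.01671 + 16333.13094 = 23306.57720

23306.58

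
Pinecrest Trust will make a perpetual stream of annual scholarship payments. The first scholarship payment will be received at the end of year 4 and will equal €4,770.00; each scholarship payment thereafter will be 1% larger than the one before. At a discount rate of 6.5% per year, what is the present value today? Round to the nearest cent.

Value at end of year 3: C₁ / (r − g) = €4,770.00 / (0.065 − 0.01) = €86,727.2727
Discount to today: PV = €86,727.2727 / (1 + 0.065)^3 = €86,727.2727 / 1.207950 = €71,797.09

€71797.09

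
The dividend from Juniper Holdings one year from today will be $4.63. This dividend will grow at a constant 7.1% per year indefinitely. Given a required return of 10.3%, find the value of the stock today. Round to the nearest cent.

Growing perpetuity: P = D₁ / (r − g) = $4.6300 / (0.103 − 0.071) = $144.69

$144.69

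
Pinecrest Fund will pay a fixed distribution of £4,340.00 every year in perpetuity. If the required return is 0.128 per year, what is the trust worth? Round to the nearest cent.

£33906.25

Level perpetuity: PV = C / r = £4,340.00 / 0.128 = £33,906.25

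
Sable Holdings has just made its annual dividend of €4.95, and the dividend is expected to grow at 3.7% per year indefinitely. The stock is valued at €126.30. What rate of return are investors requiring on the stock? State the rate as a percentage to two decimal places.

7.76%

D₁ = €4.95 × 1.037 = €5.1332
P = D₁/(r − g) ⇒ r = D₁/P + g = €5.1332/€126.30 + 0.037 = 0.040643 + 0.037 = 0.077643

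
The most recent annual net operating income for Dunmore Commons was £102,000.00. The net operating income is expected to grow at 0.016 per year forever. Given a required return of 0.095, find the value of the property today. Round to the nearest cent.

£1311797.47

D₁ = D₀ × (1 + g) = £102,000.00 × 1.016 = £103,632.0000
Growing perpetuity: P = D₁ / (r − g) = £103,632.0000 / (0.095 − 0.016) = £1,311,797.47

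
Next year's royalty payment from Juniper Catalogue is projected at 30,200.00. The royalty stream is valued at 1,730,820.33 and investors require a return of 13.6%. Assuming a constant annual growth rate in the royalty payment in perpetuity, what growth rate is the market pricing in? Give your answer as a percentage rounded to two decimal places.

11.86%

P = D₁/(r−g) ⇒ g = r − D₁/P = 0.136 − 30,200.00/1,730,820.33 = 0.118552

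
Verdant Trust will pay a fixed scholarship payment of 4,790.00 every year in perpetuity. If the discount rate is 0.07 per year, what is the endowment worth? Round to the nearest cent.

Level perpetuity: PV = C / r = 4,790.00 / 0.07 = 68,428.57

68428.57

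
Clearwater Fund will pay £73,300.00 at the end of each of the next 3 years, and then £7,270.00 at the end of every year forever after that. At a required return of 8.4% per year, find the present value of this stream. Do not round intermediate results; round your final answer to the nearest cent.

PV of 3-year annuity: £73,300.00 × [1 − (1+0.084)^−3] / 0.084 = 187546.06266
Perpetuity value at year 3: £7,270.00 / 0.084 = 86547.61905
PV of perpetuity: 86547.61905 / (1+0.084)^3 = 67946.52934
Total PV = 187546.06266 + 67946.52934 = 255492.59200

£255492.59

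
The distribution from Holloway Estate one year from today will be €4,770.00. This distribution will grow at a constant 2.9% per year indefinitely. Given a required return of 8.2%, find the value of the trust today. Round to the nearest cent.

€90000.00

Growing perpetuity: P = D₁ / (r − g) = €4,770.0000 / (0.082 − 0.029) = €90,000.00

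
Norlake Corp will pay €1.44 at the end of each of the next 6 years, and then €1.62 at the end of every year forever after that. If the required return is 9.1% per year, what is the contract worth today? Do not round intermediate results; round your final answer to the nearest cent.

PV of 6-year annuity: €1.44 × [1 − (1+0.091)^−6] / 0.091 = 6.44051
Perpetuity value at year 6: €1.62 / 0.091 = 17.80220
PV of perpetuity: 17.80220 / (1+0.091)^6 = 10.55663
Total PV = 6.44051 + 10.55663 = 16.99713

€17.00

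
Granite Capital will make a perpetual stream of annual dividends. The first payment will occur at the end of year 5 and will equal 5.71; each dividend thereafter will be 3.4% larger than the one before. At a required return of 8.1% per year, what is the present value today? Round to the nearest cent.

88.97

Value at end of year 4: C₁ / (r − g) = 5.71 / (0.081 − 0.034) = 121.4894
Discount to today: PV = 121.4894 / (1 + 0.081)^4 = 121.4894 / 1.365535 = 88.97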